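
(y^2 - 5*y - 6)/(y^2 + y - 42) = (y + 1)/(y + 7)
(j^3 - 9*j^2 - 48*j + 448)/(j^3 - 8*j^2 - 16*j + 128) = (j^2 - j - 56)/(j^2 - 16)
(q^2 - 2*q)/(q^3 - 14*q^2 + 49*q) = (q - 2)/(q^2 - 14*q + 49)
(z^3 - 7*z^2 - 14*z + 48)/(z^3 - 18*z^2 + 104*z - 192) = (z^2 + z - 6)/(z^2 - 10*z + 24)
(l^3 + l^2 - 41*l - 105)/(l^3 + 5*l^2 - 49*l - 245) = (l + 3)/(l + 7)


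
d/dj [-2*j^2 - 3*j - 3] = -4*j - 3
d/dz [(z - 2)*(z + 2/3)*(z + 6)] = 3*z^2 + 28*z/3 - 28/3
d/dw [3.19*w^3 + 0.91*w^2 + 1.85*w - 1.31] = 9.57*w^2 + 1.82*w + 1.85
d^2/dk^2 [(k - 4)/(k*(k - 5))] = 2*(k^3 - 12*k^2 + 60*k - 100)/(k^3*(k^3 - 15*k^2 + 75*k - 125))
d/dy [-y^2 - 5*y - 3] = -2*y - 5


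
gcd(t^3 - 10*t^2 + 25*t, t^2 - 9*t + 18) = 1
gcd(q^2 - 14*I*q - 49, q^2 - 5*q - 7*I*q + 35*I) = q - 7*I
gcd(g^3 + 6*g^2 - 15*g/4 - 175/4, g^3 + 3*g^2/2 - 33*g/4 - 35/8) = g^2 + g - 35/4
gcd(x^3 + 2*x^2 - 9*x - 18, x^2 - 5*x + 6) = x - 3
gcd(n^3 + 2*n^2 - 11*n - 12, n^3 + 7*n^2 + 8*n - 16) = n + 4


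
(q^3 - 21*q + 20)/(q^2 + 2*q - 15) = (q^2 - 5*q + 4)/(q - 3)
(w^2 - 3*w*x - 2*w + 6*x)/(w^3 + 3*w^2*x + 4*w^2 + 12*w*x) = (w^2 - 3*w*x - 2*w + 6*x)/(w*(w^2 + 3*w*x + 4*w + 12*x))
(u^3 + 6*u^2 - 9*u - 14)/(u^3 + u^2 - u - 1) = (u^2 + 5*u - 14)/(u^2 - 1)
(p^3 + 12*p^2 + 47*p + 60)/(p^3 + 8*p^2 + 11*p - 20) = (p + 3)/(p - 1)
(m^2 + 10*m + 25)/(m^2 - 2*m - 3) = (m^2 + 10*m + 25)/(m^2 - 2*m - 3)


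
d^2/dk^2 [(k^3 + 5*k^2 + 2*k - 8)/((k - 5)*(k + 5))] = 18*(3*k^3 + 39*k^2 + 225*k + 325)/(k^6 - 75*k^4 + 1875*k^2 - 15625)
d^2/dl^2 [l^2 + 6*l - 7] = 2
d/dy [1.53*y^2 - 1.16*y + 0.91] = 3.06*y - 1.16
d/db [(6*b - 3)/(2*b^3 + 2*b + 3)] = 6*(2*b^3 + 2*b - (2*b - 1)*(3*b^2 + 1) + 3)/(2*b^3 + 2*b + 3)^2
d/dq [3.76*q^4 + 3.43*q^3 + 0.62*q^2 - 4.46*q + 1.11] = 15.04*q^3 + 10.29*q^2 + 1.24*q - 4.46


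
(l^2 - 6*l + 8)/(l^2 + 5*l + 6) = (l^2 - 6*l + 8)/(l^2 + 5*l + 6)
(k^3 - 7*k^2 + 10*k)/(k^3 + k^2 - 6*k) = (k - 5)/(k + 3)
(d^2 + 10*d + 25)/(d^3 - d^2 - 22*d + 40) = (d + 5)/(d^2 - 6*d + 8)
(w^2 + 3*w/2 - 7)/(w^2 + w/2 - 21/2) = (w - 2)/(w - 3)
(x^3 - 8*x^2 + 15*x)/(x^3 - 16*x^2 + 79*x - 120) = x/(x - 8)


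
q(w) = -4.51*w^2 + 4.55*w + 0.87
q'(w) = 4.55 - 9.02*w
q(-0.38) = -1.51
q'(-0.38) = 7.98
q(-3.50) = -70.30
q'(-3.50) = 36.12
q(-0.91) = -7.01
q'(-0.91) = 12.76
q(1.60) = -3.40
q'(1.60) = -9.88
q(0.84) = 1.51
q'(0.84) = -3.03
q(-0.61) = -3.58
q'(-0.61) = 10.05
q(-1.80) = -21.93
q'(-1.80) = 20.79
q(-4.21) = -98.22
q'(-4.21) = 42.52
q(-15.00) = -1082.13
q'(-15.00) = 139.85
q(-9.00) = -405.39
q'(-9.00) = 85.73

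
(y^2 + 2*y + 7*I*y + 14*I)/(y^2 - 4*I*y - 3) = (y^2 + y*(2 + 7*I) + 14*I)/(y^2 - 4*I*y - 3)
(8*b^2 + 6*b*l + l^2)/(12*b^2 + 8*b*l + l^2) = (4*b + l)/(6*b + l)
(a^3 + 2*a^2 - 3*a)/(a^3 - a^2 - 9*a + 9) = a/(a - 3)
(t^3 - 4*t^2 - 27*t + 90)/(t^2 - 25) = (t^2 - 9*t + 18)/(t - 5)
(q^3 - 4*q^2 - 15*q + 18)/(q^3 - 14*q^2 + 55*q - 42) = (q + 3)/(q - 7)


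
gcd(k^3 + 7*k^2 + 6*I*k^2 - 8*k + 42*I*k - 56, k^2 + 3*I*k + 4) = k + 4*I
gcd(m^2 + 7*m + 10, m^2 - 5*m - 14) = m + 2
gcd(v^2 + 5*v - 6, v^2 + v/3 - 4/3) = v - 1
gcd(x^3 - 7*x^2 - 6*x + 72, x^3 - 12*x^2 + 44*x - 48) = x^2 - 10*x + 24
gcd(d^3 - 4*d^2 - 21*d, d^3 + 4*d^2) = d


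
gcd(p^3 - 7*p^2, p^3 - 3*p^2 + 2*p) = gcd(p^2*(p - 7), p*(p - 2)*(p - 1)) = p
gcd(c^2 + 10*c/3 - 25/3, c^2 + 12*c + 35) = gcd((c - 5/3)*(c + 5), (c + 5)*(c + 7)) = c + 5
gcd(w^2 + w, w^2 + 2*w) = w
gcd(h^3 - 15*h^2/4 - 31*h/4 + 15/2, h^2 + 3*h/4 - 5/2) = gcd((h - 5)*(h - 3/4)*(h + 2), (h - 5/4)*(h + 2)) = h + 2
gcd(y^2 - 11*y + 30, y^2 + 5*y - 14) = 1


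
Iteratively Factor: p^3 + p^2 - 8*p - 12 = (p + 2)*(p^2 - p - 6) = (p + 2)^2*(p - 3)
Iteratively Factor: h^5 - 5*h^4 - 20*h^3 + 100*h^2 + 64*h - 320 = (h - 4)*(h^4 - h^3 - 24*h^2 + 4*h + 80) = (h - 4)*(h - 2)*(h^3 + h^2 - 22*h - 40) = (h - 4)*(h - 2)*(h + 2)*(h^2 - h - 20) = (h - 5)*(h - 4)*(h - 2)*(h + 2)*(h + 4)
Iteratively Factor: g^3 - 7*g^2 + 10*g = (g - 5)*(g^2 - 2*g) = (g - 5)*(g - 2)*(g)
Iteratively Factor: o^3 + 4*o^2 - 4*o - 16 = (o + 2)*(o^2 + 2*o - 8) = (o - 2)*(o + 2)*(o + 4)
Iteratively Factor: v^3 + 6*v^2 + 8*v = (v + 4)*(v^2 + 2*v) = (v + 2)*(v + 4)*(v)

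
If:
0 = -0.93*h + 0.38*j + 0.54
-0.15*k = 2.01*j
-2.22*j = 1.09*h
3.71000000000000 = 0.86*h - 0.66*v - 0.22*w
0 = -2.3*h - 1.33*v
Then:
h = 0.48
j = -0.24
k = 3.18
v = -0.84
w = -12.46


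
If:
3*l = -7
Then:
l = -7/3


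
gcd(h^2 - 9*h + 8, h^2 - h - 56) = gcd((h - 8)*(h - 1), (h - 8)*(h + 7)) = h - 8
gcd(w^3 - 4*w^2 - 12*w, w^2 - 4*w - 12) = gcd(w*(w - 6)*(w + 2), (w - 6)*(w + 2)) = w^2 - 4*w - 12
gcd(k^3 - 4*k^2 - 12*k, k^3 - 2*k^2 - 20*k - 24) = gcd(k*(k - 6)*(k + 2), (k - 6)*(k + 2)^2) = k^2 - 4*k - 12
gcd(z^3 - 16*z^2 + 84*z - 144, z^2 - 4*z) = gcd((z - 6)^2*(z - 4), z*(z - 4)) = z - 4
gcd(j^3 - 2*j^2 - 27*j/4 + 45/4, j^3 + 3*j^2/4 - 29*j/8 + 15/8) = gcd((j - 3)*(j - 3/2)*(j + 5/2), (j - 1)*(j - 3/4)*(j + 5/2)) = j + 5/2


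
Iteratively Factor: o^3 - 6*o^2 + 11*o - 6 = (o - 3)*(o^2 - 3*o + 2) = (o - 3)*(o - 2)*(o - 1)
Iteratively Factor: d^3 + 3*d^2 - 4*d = (d - 1)*(d^2 + 4*d) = (d - 1)*(d + 4)*(d)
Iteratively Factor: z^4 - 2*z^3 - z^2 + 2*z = (z - 2)*(z^3 - z) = (z - 2)*(z + 1)*(z^2 - z) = (z - 2)*(z - 1)*(z + 1)*(z)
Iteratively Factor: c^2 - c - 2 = (c - 2)*(c + 1)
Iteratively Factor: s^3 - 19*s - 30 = (s + 3)*(s^2 - 3*s - 10) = (s - 5)*(s + 3)*(s + 2)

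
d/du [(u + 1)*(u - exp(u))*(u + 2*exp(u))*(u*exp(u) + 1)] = (1 - exp(u))*(u + 1)*(u + 2*exp(u))*(u*exp(u) + 1) + (u + 1)^2*(u - exp(u))*(u + 2*exp(u))*exp(u) + (u + 1)*(u - exp(u))*(u*exp(u) + 1)*(2*exp(u) + 1) + (u - exp(u))*(u + 2*exp(u))*(u*exp(u) + 1)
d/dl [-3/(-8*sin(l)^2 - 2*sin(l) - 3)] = -6*(8*sin(l) + 1)*cos(l)/(8*sin(l)^2 + 2*sin(l) + 3)^2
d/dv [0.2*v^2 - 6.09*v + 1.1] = 0.4*v - 6.09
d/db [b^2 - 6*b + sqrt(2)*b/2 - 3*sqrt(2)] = 2*b - 6 + sqrt(2)/2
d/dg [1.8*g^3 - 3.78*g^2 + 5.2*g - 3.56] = 5.4*g^2 - 7.56*g + 5.2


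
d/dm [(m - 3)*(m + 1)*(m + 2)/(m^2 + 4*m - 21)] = (m^2 + 14*m + 19)/(m^2 + 14*m + 49)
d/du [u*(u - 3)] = 2*u - 3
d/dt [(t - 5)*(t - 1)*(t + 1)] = 3*t^2 - 10*t - 1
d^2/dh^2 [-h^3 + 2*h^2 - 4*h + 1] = 4 - 6*h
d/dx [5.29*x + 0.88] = 5.29000000000000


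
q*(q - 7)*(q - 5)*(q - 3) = q^4 - 15*q^3 + 71*q^2 - 105*q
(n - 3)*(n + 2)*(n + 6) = n^3 + 5*n^2 - 12*n - 36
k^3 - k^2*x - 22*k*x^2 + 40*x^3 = (k - 4*x)*(k - 2*x)*(k + 5*x)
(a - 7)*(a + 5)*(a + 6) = a^3 + 4*a^2 - 47*a - 210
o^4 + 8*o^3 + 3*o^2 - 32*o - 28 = (o - 2)*(o + 1)*(o + 2)*(o + 7)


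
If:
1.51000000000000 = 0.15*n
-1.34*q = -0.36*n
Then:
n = 10.07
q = 2.70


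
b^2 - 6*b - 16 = (b - 8)*(b + 2)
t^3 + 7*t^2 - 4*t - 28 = (t - 2)*(t + 2)*(t + 7)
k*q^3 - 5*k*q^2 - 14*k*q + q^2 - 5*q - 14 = (q - 7)*(q + 2)*(k*q + 1)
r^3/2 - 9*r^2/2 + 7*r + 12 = (r/2 + 1/2)*(r - 6)*(r - 4)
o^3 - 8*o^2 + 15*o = o*(o - 5)*(o - 3)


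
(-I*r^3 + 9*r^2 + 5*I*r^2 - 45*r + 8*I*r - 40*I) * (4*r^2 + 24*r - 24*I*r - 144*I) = -4*I*r^5 + 12*r^4 - 4*I*r^4 + 12*r^3 - 64*I*r^3 - 168*r^2 - 184*I*r^2 + 192*r + 5520*I*r - 5760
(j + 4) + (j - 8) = 2*j - 4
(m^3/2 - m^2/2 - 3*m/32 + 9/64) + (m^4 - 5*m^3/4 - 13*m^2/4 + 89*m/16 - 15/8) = m^4 - 3*m^3/4 - 15*m^2/4 + 175*m/32 - 111/64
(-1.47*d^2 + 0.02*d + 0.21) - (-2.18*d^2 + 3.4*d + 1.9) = 0.71*d^2 - 3.38*d - 1.69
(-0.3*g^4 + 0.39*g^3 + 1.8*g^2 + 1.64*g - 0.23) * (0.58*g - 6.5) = -0.174*g^5 + 2.1762*g^4 - 1.491*g^3 - 10.7488*g^2 - 10.7934*g + 1.495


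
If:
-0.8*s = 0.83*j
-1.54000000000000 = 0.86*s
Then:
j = 1.73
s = -1.79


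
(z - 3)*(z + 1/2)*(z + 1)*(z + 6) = z^4 + 9*z^3/2 - 13*z^2 - 51*z/2 - 9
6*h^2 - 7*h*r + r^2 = (-6*h + r)*(-h + r)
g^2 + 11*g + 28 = (g + 4)*(g + 7)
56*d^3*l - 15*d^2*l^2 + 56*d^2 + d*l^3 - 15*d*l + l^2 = (-8*d + l)*(-7*d + l)*(d*l + 1)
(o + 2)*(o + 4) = o^2 + 6*o + 8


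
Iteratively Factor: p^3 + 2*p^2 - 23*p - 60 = (p + 3)*(p^2 - p - 20) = (p + 3)*(p + 4)*(p - 5)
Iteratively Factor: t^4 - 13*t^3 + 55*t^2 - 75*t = (t - 5)*(t^3 - 8*t^2 + 15*t) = (t - 5)^2*(t^2 - 3*t) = t*(t - 5)^2*(t - 3)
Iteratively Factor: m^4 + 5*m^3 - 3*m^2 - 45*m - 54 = (m + 3)*(m^3 + 2*m^2 - 9*m - 18) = (m + 3)^2*(m^2 - m - 6) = (m - 3)*(m + 3)^2*(m + 2)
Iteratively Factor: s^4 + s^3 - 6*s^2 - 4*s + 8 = (s + 2)*(s^3 - s^2 - 4*s + 4) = (s - 1)*(s + 2)*(s^2 - 4) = (s - 2)*(s - 1)*(s + 2)*(s + 2)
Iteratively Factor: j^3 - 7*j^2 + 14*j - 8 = (j - 4)*(j^2 - 3*j + 2) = (j - 4)*(j - 2)*(j - 1)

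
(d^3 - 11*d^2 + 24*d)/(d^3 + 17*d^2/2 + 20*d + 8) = 2*d*(d^2 - 11*d + 24)/(2*d^3 + 17*d^2 + 40*d + 16)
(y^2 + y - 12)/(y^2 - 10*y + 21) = (y + 4)/(y - 7)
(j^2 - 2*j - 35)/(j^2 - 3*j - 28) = (j + 5)/(j + 4)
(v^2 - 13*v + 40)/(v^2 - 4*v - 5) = (v - 8)/(v + 1)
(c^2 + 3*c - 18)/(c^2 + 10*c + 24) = (c - 3)/(c + 4)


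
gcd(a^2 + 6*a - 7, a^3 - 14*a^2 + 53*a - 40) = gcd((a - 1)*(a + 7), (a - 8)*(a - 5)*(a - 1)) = a - 1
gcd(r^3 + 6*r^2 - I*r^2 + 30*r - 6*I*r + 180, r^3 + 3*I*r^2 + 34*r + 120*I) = r^2 - I*r + 30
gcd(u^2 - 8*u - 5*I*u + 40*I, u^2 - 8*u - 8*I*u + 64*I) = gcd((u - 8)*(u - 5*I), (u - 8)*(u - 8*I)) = u - 8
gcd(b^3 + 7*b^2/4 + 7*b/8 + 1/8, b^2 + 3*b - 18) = 1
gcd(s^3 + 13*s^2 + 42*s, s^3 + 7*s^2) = s^2 + 7*s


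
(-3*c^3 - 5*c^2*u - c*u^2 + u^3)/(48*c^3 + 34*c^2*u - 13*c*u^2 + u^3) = (-3*c^2 - 2*c*u + u^2)/(48*c^2 - 14*c*u + u^2)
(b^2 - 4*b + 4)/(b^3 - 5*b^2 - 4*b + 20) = (b - 2)/(b^2 - 3*b - 10)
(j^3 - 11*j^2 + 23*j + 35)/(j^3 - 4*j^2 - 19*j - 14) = (j - 5)/(j + 2)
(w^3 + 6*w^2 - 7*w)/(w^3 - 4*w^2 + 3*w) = (w + 7)/(w - 3)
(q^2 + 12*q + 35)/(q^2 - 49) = (q + 5)/(q - 7)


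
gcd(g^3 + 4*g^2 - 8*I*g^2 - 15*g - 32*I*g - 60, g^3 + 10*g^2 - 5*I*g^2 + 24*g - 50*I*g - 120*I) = g^2 + g*(4 - 5*I) - 20*I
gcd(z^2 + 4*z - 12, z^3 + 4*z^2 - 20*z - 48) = z + 6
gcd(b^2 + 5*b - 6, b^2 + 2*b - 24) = b + 6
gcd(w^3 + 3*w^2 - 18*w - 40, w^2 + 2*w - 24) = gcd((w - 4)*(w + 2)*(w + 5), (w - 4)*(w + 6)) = w - 4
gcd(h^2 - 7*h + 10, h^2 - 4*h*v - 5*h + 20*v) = h - 5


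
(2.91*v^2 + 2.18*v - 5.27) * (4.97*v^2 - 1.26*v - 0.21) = 14.4627*v^4 + 7.168*v^3 - 29.5498*v^2 + 6.1824*v + 1.1067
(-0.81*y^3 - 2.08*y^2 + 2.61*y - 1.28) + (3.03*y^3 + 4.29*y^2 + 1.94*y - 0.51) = 2.22*y^3 + 2.21*y^2 + 4.55*y - 1.79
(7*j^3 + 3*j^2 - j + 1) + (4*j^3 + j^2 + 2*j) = 11*j^3 + 4*j^2 + j + 1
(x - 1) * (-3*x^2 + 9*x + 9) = -3*x^3 + 12*x^2 - 9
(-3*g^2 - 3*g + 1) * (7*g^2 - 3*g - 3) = -21*g^4 - 12*g^3 + 25*g^2 + 6*g - 3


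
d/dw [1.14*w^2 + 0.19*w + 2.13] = 2.28*w + 0.19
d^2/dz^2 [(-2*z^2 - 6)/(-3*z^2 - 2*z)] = 12*(-2*z^3 + 27*z^2 + 18*z + 4)/(z^3*(27*z^3 + 54*z^2 + 36*z + 8))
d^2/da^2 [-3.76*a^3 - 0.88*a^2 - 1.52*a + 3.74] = -22.56*a - 1.76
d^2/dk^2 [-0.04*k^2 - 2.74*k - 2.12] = -0.0800000000000000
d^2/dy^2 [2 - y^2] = -2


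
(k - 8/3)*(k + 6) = k^2 + 10*k/3 - 16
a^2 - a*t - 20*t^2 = (a - 5*t)*(a + 4*t)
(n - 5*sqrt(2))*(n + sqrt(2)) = n^2 - 4*sqrt(2)*n - 10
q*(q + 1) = q^2 + q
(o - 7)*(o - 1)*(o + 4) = o^3 - 4*o^2 - 25*o + 28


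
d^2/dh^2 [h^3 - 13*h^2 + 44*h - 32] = 6*h - 26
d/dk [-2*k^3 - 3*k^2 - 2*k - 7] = -6*k^2 - 6*k - 2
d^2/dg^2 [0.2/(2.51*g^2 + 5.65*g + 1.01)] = (-2.52004*g^2 - 5.6726*g + 0.2*(5.02*g + 5.65)*(10.04*g + 11.3) - 1.01404)/(2.51*g^2 + 5.65*g + 1.01)^3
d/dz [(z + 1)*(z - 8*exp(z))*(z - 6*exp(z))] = -14*z^2*exp(z) + 3*z^2 + 96*z*exp(2*z) - 42*z*exp(z) + 2*z + 144*exp(2*z) - 14*exp(z)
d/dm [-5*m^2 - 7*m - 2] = -10*m - 7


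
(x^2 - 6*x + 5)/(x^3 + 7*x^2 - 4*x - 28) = (x^2 - 6*x + 5)/(x^3 + 7*x^2 - 4*x - 28)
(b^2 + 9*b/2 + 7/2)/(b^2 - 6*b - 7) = (b + 7/2)/(b - 7)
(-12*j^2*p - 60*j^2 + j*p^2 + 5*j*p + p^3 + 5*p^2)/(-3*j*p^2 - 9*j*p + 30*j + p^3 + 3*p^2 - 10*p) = (4*j + p)/(p - 2)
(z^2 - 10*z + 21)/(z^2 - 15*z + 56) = (z - 3)/(z - 8)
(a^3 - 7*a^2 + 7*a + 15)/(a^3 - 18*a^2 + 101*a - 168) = (a^2 - 4*a - 5)/(a^2 - 15*a + 56)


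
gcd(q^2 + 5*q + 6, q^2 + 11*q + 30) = 1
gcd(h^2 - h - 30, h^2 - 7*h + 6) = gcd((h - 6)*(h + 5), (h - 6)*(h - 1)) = h - 6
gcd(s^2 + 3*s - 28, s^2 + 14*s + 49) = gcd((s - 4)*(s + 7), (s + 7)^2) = s + 7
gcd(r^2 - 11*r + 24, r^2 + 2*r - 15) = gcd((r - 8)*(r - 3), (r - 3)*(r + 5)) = r - 3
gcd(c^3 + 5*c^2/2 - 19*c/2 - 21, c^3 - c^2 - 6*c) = c^2 - c - 6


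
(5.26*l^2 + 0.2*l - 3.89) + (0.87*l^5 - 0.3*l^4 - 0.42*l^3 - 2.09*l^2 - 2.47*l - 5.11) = 0.87*l^5 - 0.3*l^4 - 0.42*l^3 + 3.17*l^2 - 2.27*l - 9.0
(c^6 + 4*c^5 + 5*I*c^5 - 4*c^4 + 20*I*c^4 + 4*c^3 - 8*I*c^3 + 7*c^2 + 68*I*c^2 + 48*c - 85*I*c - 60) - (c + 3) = c^6 + 4*c^5 + 5*I*c^5 - 4*c^4 + 20*I*c^4 + 4*c^3 - 8*I*c^3 + 7*c^2 + 68*I*c^2 + 47*c - 85*I*c - 63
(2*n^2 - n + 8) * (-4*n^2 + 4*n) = -8*n^4 + 12*n^3 - 36*n^2 + 32*n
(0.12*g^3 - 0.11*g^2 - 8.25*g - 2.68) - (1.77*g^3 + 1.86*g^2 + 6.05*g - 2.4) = -1.65*g^3 - 1.97*g^2 - 14.3*g - 0.28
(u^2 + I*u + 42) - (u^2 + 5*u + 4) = -5*u + I*u + 38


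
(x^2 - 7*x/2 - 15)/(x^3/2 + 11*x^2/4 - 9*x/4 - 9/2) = 2*(2*x^2 - 7*x - 30)/(2*x^3 + 11*x^2 - 9*x - 18)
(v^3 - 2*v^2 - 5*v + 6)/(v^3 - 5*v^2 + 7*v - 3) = (v + 2)/(v - 1)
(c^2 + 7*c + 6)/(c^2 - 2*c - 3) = (c + 6)/(c - 3)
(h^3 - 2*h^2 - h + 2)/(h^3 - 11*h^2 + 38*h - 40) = (h^2 - 1)/(h^2 - 9*h + 20)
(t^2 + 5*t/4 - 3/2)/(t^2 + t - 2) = (t - 3/4)/(t - 1)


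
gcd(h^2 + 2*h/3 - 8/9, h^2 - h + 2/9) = h - 2/3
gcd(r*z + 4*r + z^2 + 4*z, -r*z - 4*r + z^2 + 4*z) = z + 4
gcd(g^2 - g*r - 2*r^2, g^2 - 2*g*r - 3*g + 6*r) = -g + 2*r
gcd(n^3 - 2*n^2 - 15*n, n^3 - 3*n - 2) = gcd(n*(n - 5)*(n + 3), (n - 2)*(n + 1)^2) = 1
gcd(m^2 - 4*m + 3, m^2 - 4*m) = 1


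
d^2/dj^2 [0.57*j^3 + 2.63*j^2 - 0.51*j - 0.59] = 3.42*j + 5.26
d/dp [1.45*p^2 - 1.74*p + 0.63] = 2.9*p - 1.74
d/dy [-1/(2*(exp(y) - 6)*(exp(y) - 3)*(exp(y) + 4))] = ((exp(y) - 6)*(exp(y) - 3) + (exp(y) - 6)*(exp(y) + 4) + (exp(y) - 3)*(exp(y) + 4))*exp(y)/(2*(exp(y) - 6)^2*(exp(y) - 3)^2*(exp(y) + 4)^2)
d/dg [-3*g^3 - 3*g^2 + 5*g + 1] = -9*g^2 - 6*g + 5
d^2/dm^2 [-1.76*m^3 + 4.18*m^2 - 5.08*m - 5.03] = 8.36 - 10.56*m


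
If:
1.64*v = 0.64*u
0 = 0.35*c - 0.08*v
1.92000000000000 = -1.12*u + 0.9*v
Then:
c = -0.22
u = -2.50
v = -0.97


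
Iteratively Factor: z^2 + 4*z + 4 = (z + 2)*(z + 2)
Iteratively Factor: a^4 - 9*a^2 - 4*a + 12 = (a - 1)*(a^3 + a^2 - 8*a - 12) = (a - 1)*(a + 2)*(a^2 - a - 6) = (a - 3)*(a - 1)*(a + 2)*(a + 2)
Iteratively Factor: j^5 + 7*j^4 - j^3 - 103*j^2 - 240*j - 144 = (j + 4)*(j^4 + 3*j^3 - 13*j^2 - 51*j - 36) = (j + 3)*(j + 4)*(j^3 - 13*j - 12) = (j - 4)*(j + 3)*(j + 4)*(j^2 + 4*j + 3) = (j - 4)*(j + 3)^2*(j + 4)*(j + 1)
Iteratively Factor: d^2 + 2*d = (d)*(d + 2)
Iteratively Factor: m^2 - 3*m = (m)*(m - 3)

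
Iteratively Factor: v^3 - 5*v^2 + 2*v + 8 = (v - 2)*(v^2 - 3*v - 4) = (v - 2)*(v + 1)*(v - 4)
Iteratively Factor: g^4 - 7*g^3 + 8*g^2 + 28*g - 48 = (g - 3)*(g^3 - 4*g^2 - 4*g + 16) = (g - 3)*(g - 2)*(g^2 - 2*g - 8) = (g - 4)*(g - 3)*(g - 2)*(g + 2)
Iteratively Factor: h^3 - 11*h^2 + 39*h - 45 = (h - 5)*(h^2 - 6*h + 9) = (h - 5)*(h - 3)*(h - 3)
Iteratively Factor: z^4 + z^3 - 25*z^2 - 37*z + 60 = (z + 3)*(z^3 - 2*z^2 - 19*z + 20) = (z + 3)*(z + 4)*(z^2 - 6*z + 5) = (z - 5)*(z + 3)*(z + 4)*(z - 1)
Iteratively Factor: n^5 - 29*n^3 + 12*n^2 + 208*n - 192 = (n - 3)*(n^4 + 3*n^3 - 20*n^2 - 48*n + 64) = (n - 3)*(n + 4)*(n^3 - n^2 - 16*n + 16) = (n - 4)*(n - 3)*(n + 4)*(n^2 + 3*n - 4) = (n - 4)*(n - 3)*(n + 4)^2*(n - 1)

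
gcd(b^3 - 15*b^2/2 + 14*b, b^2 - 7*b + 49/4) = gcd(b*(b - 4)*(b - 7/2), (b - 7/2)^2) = b - 7/2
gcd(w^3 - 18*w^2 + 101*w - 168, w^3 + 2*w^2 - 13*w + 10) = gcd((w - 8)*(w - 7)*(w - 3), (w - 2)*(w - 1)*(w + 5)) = 1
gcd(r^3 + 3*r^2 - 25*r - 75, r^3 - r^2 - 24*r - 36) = r + 3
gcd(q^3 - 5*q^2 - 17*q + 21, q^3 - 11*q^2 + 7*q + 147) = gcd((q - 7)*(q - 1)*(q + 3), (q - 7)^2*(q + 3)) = q^2 - 4*q - 21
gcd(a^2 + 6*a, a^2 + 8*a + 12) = a + 6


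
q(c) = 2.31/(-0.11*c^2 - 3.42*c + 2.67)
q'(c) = 2.31*(0.22*c + 3.42)/(-0.11*c^2 - 3.42*c + 2.67)^2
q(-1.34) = 0.33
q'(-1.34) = 0.15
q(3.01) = -0.27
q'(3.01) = 0.13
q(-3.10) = 0.19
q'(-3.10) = 0.04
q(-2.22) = 0.24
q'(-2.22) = 0.07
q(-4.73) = 0.14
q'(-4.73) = 0.02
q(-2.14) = 0.24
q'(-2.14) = 0.08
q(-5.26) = 0.13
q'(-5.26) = 0.02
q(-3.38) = 0.18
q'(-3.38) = 0.04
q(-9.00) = 0.09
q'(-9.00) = 0.01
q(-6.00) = 0.12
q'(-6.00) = 0.01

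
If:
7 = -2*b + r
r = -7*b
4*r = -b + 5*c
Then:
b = -7/9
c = 21/5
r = 49/9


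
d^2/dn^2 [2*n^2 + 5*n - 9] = 4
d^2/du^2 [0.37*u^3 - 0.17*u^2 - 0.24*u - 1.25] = 2.22*u - 0.34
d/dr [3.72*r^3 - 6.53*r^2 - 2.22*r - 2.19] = 11.16*r^2 - 13.06*r - 2.22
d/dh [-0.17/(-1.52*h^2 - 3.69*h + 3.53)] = (-0.5168*h - 0.6273)/(1.52*h^2 + 3.69*h - 3.53)^2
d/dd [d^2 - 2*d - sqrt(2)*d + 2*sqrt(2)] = 2*d - 2 - sqrt(2)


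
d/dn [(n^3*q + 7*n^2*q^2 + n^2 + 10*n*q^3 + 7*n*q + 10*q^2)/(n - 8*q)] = (2*n^3*q - 17*n^2*q^2 + n^2 - 112*n*q^3 - 16*n*q - 80*q^4 - 66*q^2)/(n^2 - 16*n*q + 64*q^2)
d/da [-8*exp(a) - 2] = -8*exp(a)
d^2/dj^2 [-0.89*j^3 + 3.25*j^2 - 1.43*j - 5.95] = 6.5 - 5.34*j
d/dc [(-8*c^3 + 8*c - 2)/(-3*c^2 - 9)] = 4*(2*c^4 + 20*c^2 - c - 6)/(3*(c^4 + 6*c^2 + 9))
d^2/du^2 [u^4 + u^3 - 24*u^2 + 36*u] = 12*u^2 + 6*u - 48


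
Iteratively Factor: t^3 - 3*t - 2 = (t - 2)*(t^2 + 2*t + 1) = (t - 2)*(t + 1)*(t + 1)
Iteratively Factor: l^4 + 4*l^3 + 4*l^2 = (l + 2)*(l^3 + 2*l^2) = (l + 2)^2*(l^2) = l*(l + 2)^2*(l)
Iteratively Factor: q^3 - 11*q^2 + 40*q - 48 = (q - 4)*(q^2 - 7*q + 12) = (q - 4)^2*(q - 3)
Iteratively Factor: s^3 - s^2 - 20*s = (s)*(s^2 - s - 20) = s*(s + 4)*(s - 5)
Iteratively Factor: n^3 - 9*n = (n - 3)*(n^2 + 3*n) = n*(n - 3)*(n + 3)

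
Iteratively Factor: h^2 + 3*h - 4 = (h + 4)*(h - 1)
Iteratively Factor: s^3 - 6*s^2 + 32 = (s - 4)*(s^2 - 2*s - 8) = (s - 4)*(s + 2)*(s - 4)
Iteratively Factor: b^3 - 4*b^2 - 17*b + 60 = (b + 4)*(b^2 - 8*b + 15) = (b - 3)*(b + 4)*(b - 5)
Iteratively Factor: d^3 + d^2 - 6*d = (d)*(d^2 + d - 6) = d*(d + 3)*(d - 2)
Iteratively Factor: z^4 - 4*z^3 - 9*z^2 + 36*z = (z + 3)*(z^3 - 7*z^2 + 12*z) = z*(z + 3)*(z^2 - 7*z + 12) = z*(z - 4)*(z + 3)*(z - 3)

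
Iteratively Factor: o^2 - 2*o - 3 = (o - 3)*(o + 1)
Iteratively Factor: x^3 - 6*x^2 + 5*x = (x - 1)*(x^2 - 5*x) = x*(x - 1)*(x - 5)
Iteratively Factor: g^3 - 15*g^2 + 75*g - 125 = (g - 5)*(g^2 - 10*g + 25) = (g - 5)^2*(g - 5)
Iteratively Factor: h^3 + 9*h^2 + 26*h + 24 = (h + 3)*(h^2 + 6*h + 8) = (h + 2)*(h + 3)*(h + 4)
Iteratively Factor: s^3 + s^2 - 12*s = (s - 3)*(s^2 + 4*s) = (s - 3)*(s + 4)*(s)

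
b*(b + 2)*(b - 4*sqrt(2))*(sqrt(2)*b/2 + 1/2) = sqrt(2)*b^4/2 - 7*b^3/2 + sqrt(2)*b^3 - 7*b^2 - 2*sqrt(2)*b^2 - 4*sqrt(2)*b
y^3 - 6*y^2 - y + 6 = (y - 6)*(y - 1)*(y + 1)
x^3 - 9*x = x*(x - 3)*(x + 3)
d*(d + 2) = d^2 + 2*d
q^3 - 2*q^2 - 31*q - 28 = (q - 7)*(q + 1)*(q + 4)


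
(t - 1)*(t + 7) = t^2 + 6*t - 7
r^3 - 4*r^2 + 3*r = r*(r - 3)*(r - 1)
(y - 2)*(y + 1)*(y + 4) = y^3 + 3*y^2 - 6*y - 8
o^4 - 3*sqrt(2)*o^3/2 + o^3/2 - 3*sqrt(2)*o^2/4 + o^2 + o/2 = o*(o + 1/2)*(o - sqrt(2))*(o - sqrt(2)/2)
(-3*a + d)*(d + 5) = -3*a*d - 15*a + d^2 + 5*d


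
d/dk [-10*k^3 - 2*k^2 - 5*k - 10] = -30*k^2 - 4*k - 5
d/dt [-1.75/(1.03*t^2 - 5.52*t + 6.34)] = (3.605*t - 9.66)/(1.03*t^2 - 5.52*t + 6.34)^2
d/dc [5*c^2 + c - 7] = 10*c + 1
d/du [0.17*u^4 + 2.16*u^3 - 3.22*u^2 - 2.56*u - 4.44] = 0.68*u^3 + 6.48*u^2 - 6.44*u - 2.56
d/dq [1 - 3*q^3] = -9*q^2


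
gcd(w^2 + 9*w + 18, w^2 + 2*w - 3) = w + 3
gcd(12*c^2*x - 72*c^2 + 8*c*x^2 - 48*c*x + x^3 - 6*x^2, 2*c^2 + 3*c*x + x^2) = 2*c + x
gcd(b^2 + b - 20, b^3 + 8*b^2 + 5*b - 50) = b + 5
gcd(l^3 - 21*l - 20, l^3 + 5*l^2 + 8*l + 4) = l + 1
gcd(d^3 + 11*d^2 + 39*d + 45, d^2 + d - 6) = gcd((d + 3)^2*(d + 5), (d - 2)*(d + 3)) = d + 3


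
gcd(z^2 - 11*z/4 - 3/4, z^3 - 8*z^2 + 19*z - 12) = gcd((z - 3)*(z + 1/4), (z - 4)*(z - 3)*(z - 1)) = z - 3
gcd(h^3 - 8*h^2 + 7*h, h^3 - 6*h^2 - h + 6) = h - 1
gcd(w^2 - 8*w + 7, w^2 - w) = w - 1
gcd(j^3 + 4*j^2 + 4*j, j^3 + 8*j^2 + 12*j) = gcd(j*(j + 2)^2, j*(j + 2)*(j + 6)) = j^2 + 2*j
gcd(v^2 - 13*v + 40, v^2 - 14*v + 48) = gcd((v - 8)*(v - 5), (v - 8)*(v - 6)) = v - 8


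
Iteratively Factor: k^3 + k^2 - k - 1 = (k + 1)*(k^2 - 1) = (k - 1)*(k + 1)*(k + 1)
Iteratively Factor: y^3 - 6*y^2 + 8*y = (y - 2)*(y^2 - 4*y) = y*(y - 2)*(y - 4)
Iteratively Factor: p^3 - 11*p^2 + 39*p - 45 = (p - 3)*(p^2 - 8*p + 15) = (p - 5)*(p - 3)*(p - 3)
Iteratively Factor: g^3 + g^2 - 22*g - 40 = (g + 4)*(g^2 - 3*g - 10) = (g + 2)*(g + 4)*(g - 5)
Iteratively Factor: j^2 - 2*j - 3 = (j + 1)*(j - 3)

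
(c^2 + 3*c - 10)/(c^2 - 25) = (c - 2)/(c - 5)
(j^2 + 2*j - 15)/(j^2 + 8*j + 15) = (j - 3)/(j + 3)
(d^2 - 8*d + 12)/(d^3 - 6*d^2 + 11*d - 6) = (d - 6)/(d^2 - 4*d + 3)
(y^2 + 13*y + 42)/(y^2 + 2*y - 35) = (y + 6)/(y - 5)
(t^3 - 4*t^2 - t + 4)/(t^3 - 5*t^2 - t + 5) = (t - 4)/(t - 5)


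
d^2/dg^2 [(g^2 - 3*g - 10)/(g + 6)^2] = 6*(14 - 5*g)/(g^4 + 24*g^3 + 216*g^2 + 864*g + 1296)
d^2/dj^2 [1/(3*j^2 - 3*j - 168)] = 2*(j^2 - j - (2*j - 1)^2 - 56)/(3*(-j^2 + j + 56)^3)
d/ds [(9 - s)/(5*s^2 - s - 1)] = (-5*s^2 + s + (s - 9)*(10*s - 1) + 1)/(-5*s^2 + s + 1)^2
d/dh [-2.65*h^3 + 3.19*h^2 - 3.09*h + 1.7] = -7.95*h^2 + 6.38*h - 3.09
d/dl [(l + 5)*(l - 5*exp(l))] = l - (l + 5)*(5*exp(l) - 1) - 5*exp(l)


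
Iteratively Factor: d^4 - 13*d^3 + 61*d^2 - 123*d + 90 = (d - 3)*(d^3 - 10*d^2 + 31*d - 30) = (d - 3)*(d - 2)*(d^2 - 8*d + 15) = (d - 3)^2*(d - 2)*(d - 5)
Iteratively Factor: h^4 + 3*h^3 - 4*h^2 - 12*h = (h + 2)*(h^3 + h^2 - 6*h) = (h + 2)*(h + 3)*(h^2 - 2*h) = (h - 2)*(h + 2)*(h + 3)*(h)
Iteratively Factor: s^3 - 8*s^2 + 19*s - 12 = (s - 4)*(s^2 - 4*s + 3) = (s - 4)*(s - 3)*(s - 1)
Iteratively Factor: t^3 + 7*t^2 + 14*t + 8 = (t + 2)*(t^2 + 5*t + 4) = (t + 1)*(t + 2)*(t + 4)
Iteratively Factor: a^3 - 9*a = (a + 3)*(a^2 - 3*a) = a*(a + 3)*(a - 3)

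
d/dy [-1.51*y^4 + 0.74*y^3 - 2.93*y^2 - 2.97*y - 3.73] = -6.04*y^3 + 2.22*y^2 - 5.86*y - 2.97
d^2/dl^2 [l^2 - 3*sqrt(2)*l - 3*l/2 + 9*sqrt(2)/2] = 2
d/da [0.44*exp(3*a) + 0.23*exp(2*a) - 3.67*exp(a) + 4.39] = (1.32*exp(2*a) + 0.46*exp(a) - 3.67)*exp(a)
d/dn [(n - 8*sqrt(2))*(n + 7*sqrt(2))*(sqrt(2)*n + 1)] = 3*sqrt(2)*n^2 - 2*n - 113*sqrt(2)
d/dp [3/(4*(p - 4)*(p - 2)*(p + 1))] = 3*(-3*p^2 + 10*p - 2)/(4*(p^6 - 10*p^5 + 29*p^4 - 4*p^3 - 76*p^2 + 32*p + 64))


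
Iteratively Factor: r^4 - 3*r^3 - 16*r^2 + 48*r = (r + 4)*(r^3 - 7*r^2 + 12*r) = (r - 4)*(r + 4)*(r^2 - 3*r) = (r - 4)*(r - 3)*(r + 4)*(r)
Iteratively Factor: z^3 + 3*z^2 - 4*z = (z)*(z^2 + 3*z - 4) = z*(z - 1)*(z + 4)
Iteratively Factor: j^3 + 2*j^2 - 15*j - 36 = (j + 3)*(j^2 - j - 12) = (j + 3)^2*(j - 4)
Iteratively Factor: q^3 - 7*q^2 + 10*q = (q)*(q^2 - 7*q + 10) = q*(q - 2)*(q - 5)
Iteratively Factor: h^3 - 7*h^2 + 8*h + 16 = (h - 4)*(h^2 - 3*h - 4) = (h - 4)^2*(h + 1)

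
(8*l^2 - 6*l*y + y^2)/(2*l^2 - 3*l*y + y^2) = (-4*l + y)/(-l + y)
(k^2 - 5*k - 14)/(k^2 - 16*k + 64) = (k^2 - 5*k - 14)/(k^2 - 16*k + 64)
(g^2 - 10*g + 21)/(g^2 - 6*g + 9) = (g - 7)/(g - 3)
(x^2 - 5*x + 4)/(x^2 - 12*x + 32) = (x - 1)/(x - 8)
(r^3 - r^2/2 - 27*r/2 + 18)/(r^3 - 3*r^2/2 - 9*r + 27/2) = (r + 4)/(r + 3)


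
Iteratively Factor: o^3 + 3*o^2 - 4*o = (o - 1)*(o^2 + 4*o) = (o - 1)*(o + 4)*(o)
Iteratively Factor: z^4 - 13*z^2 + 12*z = (z - 3)*(z^3 + 3*z^2 - 4*z) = z*(z - 3)*(z^2 + 3*z - 4) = z*(z - 3)*(z - 1)*(z + 4)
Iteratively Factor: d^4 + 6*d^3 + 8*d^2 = (d + 2)*(d^3 + 4*d^2) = d*(d + 2)*(d^2 + 4*d) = d*(d + 2)*(d + 4)*(d)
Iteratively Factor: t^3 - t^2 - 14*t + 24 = (t - 3)*(t^2 + 2*t - 8) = (t - 3)*(t + 4)*(t - 2)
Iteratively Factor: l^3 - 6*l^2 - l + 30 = (l + 2)*(l^2 - 8*l + 15) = (l - 3)*(l + 2)*(l - 5)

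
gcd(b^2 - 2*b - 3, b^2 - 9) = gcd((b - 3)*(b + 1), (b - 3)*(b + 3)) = b - 3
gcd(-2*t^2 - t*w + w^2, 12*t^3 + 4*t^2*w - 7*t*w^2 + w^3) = 2*t^2 + t*w - w^2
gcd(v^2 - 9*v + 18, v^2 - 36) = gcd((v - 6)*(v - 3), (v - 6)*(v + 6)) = v - 6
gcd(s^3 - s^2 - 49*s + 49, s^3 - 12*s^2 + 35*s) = s - 7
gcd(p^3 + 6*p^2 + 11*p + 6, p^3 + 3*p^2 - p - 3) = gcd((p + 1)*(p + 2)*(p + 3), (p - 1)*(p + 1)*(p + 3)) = p^2 + 4*p + 3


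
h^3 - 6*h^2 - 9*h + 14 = (h - 7)*(h - 1)*(h + 2)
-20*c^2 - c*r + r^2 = (-5*c + r)*(4*c + r)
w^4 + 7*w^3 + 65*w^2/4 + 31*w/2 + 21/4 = (w + 1)^2*(w + 3/2)*(w + 7/2)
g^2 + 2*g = g*(g + 2)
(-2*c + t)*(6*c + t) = -12*c^2 + 4*c*t + t^2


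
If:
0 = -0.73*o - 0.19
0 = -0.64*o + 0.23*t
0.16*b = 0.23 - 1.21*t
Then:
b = 6.91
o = -0.26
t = -0.72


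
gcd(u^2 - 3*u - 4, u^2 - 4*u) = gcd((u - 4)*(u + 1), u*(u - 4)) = u - 4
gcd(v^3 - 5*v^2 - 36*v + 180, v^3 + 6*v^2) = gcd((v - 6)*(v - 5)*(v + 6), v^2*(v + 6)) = v + 6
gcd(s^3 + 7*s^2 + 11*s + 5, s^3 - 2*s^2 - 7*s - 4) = s^2 + 2*s + 1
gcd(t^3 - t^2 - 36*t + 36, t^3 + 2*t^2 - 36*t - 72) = t^2 - 36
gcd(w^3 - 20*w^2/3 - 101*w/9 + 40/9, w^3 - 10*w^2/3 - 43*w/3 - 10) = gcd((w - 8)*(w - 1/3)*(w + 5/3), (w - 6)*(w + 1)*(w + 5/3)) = w + 5/3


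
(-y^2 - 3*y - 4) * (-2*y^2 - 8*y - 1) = 2*y^4 + 14*y^3 + 33*y^2 + 35*y + 4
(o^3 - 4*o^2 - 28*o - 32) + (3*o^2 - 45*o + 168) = o^3 - o^2 - 73*o + 136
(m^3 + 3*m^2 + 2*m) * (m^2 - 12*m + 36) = m^5 - 9*m^4 + 2*m^3 + 84*m^2 + 72*m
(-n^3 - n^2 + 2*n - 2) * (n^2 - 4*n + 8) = -n^5 + 3*n^4 - 2*n^3 - 18*n^2 + 24*n - 16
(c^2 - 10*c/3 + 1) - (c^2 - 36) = 37 - 10*c/3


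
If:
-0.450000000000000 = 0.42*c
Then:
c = -1.07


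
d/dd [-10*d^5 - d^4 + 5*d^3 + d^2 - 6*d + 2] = -50*d^4 - 4*d^3 + 15*d^2 + 2*d - 6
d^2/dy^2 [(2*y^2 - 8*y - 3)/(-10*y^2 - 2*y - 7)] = 24*(70*y^3 + 110*y^2 - 125*y - 34)/(1000*y^6 + 600*y^5 + 2220*y^4 + 848*y^3 + 1554*y^2 + 294*y + 343)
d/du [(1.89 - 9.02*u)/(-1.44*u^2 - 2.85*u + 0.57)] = (-12.9888*u^2 + 5.4432*u + 0.245100000000001)/(2.0736*u^4 + 8.208*u^3 + 6.4809*u^2 - 3.249*u + 0.3249)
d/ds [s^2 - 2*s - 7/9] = 2*s - 2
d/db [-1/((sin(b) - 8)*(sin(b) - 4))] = 2*(sin(b) - 6)*cos(b)/((sin(b) - 8)^2*(sin(b) - 4)^2)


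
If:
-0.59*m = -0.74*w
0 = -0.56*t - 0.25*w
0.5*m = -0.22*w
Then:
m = 0.00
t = 0.00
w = 0.00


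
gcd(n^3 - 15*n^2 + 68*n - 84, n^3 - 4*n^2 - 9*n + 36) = 1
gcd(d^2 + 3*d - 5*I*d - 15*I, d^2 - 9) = d + 3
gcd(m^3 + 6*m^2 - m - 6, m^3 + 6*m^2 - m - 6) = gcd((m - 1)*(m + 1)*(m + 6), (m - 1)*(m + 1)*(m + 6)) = m^3 + 6*m^2 - m - 6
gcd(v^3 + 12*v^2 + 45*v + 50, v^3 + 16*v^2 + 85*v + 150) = v^2 + 10*v + 25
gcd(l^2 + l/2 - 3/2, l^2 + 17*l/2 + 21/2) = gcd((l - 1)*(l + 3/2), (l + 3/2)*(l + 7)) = l + 3/2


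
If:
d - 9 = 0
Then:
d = 9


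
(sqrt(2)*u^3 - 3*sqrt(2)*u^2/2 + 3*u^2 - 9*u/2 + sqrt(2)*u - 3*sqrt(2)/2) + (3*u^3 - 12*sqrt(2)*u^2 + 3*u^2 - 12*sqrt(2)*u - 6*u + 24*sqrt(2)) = sqrt(2)*u^3 + 3*u^3 - 27*sqrt(2)*u^2/2 + 6*u^2 - 11*sqrt(2)*u - 21*u/2 + 45*sqrt(2)/2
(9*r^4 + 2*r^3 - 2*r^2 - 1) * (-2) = -18*r^4 - 4*r^3 + 4*r^2 + 2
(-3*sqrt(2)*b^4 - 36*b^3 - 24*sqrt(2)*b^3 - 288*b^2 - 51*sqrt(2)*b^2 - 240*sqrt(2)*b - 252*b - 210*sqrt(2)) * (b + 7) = -3*sqrt(2)*b^5 - 45*sqrt(2)*b^4 - 36*b^4 - 540*b^3 - 219*sqrt(2)*b^3 - 2268*b^2 - 597*sqrt(2)*b^2 - 1890*sqrt(2)*b - 1764*b - 1470*sqrt(2)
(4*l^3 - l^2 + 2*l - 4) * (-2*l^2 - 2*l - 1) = -8*l^5 - 6*l^4 - 6*l^3 + 5*l^2 + 6*l + 4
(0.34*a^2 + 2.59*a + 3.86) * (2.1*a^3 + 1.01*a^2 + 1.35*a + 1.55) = 0.714*a^5 + 5.7824*a^4 + 11.1809*a^3 + 7.9221*a^2 + 9.2255*a + 5.983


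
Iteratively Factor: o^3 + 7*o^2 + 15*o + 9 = (o + 3)*(o^2 + 4*o + 3) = (o + 3)^2*(o + 1)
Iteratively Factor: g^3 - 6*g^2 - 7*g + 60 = (g - 5)*(g^2 - g - 12) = (g - 5)*(g - 4)*(g + 3)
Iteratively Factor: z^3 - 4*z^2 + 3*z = (z)*(z^2 - 4*z + 3) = z*(z - 1)*(z - 3)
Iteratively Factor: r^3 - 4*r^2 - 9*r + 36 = (r + 3)*(r^2 - 7*r + 12) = (r - 4)*(r + 3)*(r - 3)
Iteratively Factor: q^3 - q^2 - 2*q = (q - 2)*(q^2 + q) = (q - 2)*(q + 1)*(q)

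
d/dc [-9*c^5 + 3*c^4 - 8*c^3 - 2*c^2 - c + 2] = -45*c^4 + 12*c^3 - 24*c^2 - 4*c - 1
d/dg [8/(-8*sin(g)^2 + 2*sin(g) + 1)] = 16*(8*sin(g) - 1)*cos(g)/(-8*sin(g)^2 + 2*sin(g) + 1)^2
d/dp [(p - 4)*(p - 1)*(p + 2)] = 3*p^2 - 6*p - 6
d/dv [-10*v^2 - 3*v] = -20*v - 3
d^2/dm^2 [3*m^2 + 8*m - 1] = 6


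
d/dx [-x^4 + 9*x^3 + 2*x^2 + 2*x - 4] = -4*x^3 + 27*x^2 + 4*x + 2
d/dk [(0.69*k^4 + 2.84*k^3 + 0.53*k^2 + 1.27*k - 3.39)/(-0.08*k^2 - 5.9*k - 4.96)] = (-0.1104*k^5 - 12.4402*k^4 - 47.2016*k^3 - 45.2846*k^2 - 5.8*k - 26.3002)/(0.0064*k^4 + 0.944*k^3 + 35.6036*k^2 + 58.528*k + 24.6016)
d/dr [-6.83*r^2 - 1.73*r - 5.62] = -13.66*r - 1.73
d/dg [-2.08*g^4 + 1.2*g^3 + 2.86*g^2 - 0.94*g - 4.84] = -8.32*g^3 + 3.6*g^2 + 5.72*g - 0.94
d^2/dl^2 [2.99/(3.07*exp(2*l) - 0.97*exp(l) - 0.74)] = ((2.9003 - 36.7172*exp(l))*(-3.07*exp(2*l) + 0.97*exp(l) + 0.74) - 2.99*(6.14*exp(l) - 0.97)*(12.28*exp(l) - 1.94)*exp(l))*exp(l)/(-3.07*exp(2*l) + 0.97*exp(l) + 0.74)^3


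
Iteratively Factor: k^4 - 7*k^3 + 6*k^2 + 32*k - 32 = (k + 2)*(k^3 - 9*k^2 + 24*k - 16) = (k - 4)*(k + 2)*(k^2 - 5*k + 4) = (k - 4)^2*(k + 2)*(k - 1)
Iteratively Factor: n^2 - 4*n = (n - 4)*(n)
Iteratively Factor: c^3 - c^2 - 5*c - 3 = (c + 1)*(c^2 - 2*c - 3) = (c - 3)*(c + 1)*(c + 1)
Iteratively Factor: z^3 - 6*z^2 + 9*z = (z)*(z^2 - 6*z + 9) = z*(z - 3)*(z - 3)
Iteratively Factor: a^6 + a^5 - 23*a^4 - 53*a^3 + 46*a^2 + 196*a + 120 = (a + 1)*(a^5 - 23*a^3 - 30*a^2 + 76*a + 120) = (a + 1)*(a + 2)*(a^4 - 2*a^3 - 19*a^2 + 8*a + 60) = (a - 2)*(a + 1)*(a + 2)*(a^3 - 19*a - 30) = (a - 5)*(a - 2)*(a + 1)*(a + 2)*(a^2 + 5*a + 6) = (a - 5)*(a - 2)*(a + 1)*(a + 2)^2*(a + 3)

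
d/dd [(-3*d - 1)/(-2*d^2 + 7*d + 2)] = (-6*d^2 - 4*d + 1)/(4*d^4 - 28*d^3 + 41*d^2 + 28*d + 4)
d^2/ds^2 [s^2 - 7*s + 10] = 2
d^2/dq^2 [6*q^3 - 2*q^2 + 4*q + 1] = 36*q - 4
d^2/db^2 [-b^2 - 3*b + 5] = -2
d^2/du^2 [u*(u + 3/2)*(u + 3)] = 6*u + 9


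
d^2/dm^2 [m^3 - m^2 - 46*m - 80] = 6*m - 2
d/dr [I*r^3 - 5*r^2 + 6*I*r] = 3*I*r^2 - 10*r + 6*I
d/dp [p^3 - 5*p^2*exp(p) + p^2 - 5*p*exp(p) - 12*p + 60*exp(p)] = -5*p^2*exp(p) + 3*p^2 - 15*p*exp(p) + 2*p + 55*exp(p) - 12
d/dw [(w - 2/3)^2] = 2*w - 4/3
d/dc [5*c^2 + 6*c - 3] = 10*c + 6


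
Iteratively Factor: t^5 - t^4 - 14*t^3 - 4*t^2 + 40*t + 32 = (t - 2)*(t^4 + t^3 - 12*t^2 - 28*t - 16) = (t - 2)*(t + 2)*(t^3 - t^2 - 10*t - 8) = (t - 2)*(t + 1)*(t + 2)*(t^2 - 2*t - 8) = (t - 2)*(t + 1)*(t + 2)^2*(t - 4)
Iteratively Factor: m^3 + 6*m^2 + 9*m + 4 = (m + 1)*(m^2 + 5*m + 4) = (m + 1)^2*(m + 4)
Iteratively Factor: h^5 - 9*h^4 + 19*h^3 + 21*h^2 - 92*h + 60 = (h - 2)*(h^4 - 7*h^3 + 5*h^2 + 31*h - 30) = (h - 2)*(h + 2)*(h^3 - 9*h^2 + 23*h - 15) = (h - 2)*(h - 1)*(h + 2)*(h^2 - 8*h + 15) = (h - 5)*(h - 2)*(h - 1)*(h + 2)*(h - 3)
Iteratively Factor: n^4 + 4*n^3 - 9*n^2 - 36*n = (n)*(n^3 + 4*n^2 - 9*n - 36) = n*(n + 4)*(n^2 - 9) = n*(n - 3)*(n + 4)*(n + 3)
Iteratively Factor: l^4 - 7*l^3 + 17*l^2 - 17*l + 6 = (l - 1)*(l^3 - 6*l^2 + 11*l - 6) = (l - 2)*(l - 1)*(l^2 - 4*l + 3) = (l - 2)*(l - 1)^2*(l - 3)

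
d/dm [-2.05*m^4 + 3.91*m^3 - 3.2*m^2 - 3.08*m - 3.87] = -8.2*m^3 + 11.73*m^2 - 6.4*m - 3.08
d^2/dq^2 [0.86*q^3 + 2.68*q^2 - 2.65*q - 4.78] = 5.16*q + 5.36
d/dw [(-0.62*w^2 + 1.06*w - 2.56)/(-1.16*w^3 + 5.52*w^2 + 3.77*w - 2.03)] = (-0.7192*w^4 + 2.4592*w^3 - 17.0974*w^2 + 30.7796*w + 7.4994)/(1.3456*w^6 - 12.8064*w^5 + 21.724*w^4 + 46.3304*w^3 - 8.1983*w^2 - 15.3062*w + 4.1209)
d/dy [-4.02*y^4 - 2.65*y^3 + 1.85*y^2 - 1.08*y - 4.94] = -16.08*y^3 - 7.95*y^2 + 3.7*y - 1.08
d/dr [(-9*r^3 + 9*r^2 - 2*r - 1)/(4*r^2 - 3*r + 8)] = (-36*r^4 + 54*r^3 - 235*r^2 + 152*r - 19)/(16*r^4 - 24*r^3 + 73*r^2 - 48*r + 64)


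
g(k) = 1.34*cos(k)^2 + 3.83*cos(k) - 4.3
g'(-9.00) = 0.57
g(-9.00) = -6.68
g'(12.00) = 3.27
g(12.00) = -0.11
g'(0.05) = -0.33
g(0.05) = 0.86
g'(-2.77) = 0.48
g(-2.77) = -6.71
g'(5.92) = 2.25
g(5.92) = 0.45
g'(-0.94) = 4.37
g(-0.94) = -1.57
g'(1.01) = -4.45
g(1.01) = -1.88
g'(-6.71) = 2.60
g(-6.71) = 0.30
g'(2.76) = -0.50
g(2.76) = -6.70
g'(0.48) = -2.87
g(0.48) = 0.15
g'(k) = -2.68*sin(k)*cos(k) - 3.83*sin(k)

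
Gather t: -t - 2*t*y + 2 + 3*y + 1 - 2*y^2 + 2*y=t*(-2*y - 1) - 2*y^2 + 5*y + 3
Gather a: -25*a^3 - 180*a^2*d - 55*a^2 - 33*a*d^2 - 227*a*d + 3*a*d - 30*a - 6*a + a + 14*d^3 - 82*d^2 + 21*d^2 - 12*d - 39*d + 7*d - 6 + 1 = -25*a^3 + a^2*(-180*d - 55) + a*(-33*d^2 - 224*d - 35) + 14*d^3 - 61*d^2 - 44*d - 5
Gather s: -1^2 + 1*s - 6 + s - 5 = 2*s - 12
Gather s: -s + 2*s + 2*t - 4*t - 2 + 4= s - 2*t + 2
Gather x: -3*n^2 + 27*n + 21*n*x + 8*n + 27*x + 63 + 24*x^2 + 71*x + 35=-3*n^2 + 35*n + 24*x^2 + x*(21*n + 98) + 98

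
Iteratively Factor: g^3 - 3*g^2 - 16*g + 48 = (g - 3)*(g^2 - 16) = (g - 4)*(g - 3)*(g + 4)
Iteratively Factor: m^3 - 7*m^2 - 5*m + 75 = (m - 5)*(m^2 - 2*m - 15) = (m - 5)*(m + 3)*(m - 5)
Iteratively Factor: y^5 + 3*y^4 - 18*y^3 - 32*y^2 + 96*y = (y)*(y^4 + 3*y^3 - 18*y^2 - 32*y + 96) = y*(y + 4)*(y^3 - y^2 - 14*y + 24) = y*(y + 4)^2*(y^2 - 5*y + 6) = y*(y - 3)*(y + 4)^2*(y - 2)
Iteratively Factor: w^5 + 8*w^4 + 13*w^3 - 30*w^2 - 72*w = (w + 3)*(w^4 + 5*w^3 - 2*w^2 - 24*w) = (w + 3)^2*(w^3 + 2*w^2 - 8*w) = (w + 3)^2*(w + 4)*(w^2 - 2*w) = w*(w + 3)^2*(w + 4)*(w - 2)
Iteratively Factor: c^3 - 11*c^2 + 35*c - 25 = (c - 5)*(c^2 - 6*c + 5) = (c - 5)*(c - 1)*(c - 5)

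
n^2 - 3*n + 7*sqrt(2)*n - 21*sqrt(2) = (n - 3)*(n + 7*sqrt(2))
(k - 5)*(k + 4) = k^2 - k - 20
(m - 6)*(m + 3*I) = m^2 - 6*m + 3*I*m - 18*I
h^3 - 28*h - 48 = (h - 6)*(h + 2)*(h + 4)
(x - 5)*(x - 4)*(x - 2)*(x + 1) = x^4 - 10*x^3 + 27*x^2 - 2*x - 40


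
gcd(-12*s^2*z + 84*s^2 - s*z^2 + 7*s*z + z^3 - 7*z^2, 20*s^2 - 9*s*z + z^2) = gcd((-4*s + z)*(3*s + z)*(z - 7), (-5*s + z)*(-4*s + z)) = -4*s + z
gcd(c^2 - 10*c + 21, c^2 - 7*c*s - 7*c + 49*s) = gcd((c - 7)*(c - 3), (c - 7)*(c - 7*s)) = c - 7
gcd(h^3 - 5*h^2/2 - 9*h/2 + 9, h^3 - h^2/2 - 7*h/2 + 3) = h^2 + h/2 - 3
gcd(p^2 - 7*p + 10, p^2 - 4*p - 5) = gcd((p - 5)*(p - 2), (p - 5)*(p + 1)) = p - 5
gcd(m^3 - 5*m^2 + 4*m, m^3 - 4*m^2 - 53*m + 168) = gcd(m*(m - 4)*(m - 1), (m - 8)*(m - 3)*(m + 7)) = 1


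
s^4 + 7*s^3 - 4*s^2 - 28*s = s*(s - 2)*(s + 2)*(s + 7)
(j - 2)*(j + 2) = j^2 - 4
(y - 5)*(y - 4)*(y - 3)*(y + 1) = y^4 - 11*y^3 + 35*y^2 - 13*y - 60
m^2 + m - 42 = (m - 6)*(m + 7)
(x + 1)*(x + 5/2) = x^2 + 7*x/2 + 5/2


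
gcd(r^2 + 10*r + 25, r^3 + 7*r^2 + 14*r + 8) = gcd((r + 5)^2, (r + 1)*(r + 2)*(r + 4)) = 1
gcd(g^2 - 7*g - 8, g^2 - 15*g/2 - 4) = g - 8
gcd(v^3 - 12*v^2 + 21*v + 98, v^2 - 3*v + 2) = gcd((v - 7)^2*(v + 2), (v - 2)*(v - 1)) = 1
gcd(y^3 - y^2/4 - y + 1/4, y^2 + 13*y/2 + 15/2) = 1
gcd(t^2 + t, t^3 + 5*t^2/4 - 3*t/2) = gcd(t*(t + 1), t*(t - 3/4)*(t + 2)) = t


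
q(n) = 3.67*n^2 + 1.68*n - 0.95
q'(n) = 7.34*n + 1.68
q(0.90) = 3.53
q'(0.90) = 8.29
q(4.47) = 79.89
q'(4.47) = 34.49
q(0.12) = -0.70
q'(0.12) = 2.56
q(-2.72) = 21.63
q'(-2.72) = -18.28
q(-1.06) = 1.39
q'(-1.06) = -6.10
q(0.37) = 0.17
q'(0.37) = 4.40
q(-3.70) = 43.08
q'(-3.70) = -25.48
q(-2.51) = 17.95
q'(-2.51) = -16.74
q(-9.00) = 281.20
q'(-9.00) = -64.38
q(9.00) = 311.44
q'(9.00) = 67.74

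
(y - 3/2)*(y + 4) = y^2 + 5*y/2 - 6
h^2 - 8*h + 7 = (h - 7)*(h - 1)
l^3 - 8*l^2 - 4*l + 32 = (l - 8)*(l - 2)*(l + 2)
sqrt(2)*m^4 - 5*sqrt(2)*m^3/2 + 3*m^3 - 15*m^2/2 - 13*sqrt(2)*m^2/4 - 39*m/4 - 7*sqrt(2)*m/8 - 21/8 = (m - 7/2)*(m + 1/2)*(m + 3*sqrt(2)/2)*(sqrt(2)*m + sqrt(2)/2)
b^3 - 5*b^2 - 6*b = b*(b - 6)*(b + 1)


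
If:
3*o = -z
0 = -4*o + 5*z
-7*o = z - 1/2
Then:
No Solution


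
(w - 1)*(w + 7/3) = w^2 + 4*w/3 - 7/3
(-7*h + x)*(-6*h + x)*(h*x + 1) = 42*h^3*x - 13*h^2*x^2 + 42*h^2 + h*x^3 - 13*h*x + x^2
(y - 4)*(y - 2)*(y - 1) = y^3 - 7*y^2 + 14*y - 8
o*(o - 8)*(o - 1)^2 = o^4 - 10*o^3 + 17*o^2 - 8*o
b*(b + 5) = b^2 + 5*b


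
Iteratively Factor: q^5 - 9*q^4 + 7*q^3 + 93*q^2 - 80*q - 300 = (q - 5)*(q^4 - 4*q^3 - 13*q^2 + 28*q + 60) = (q - 5)^2*(q^3 + q^2 - 8*q - 12) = (q - 5)^2*(q + 2)*(q^2 - q - 6) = (q - 5)^2*(q - 3)*(q + 2)*(q + 2)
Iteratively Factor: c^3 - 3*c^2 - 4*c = (c + 1)*(c^2 - 4*c) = c*(c + 1)*(c - 4)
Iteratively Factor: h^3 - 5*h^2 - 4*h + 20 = (h + 2)*(h^2 - 7*h + 10) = (h - 2)*(h + 2)*(h - 5)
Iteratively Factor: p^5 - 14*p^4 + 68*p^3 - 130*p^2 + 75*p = (p - 5)*(p^4 - 9*p^3 + 23*p^2 - 15*p) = (p - 5)*(p - 3)*(p^3 - 6*p^2 + 5*p) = (p - 5)^2*(p - 3)*(p^2 - p) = (p - 5)^2*(p - 3)*(p - 1)*(p)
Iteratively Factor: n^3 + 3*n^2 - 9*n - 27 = (n + 3)*(n^2 - 9) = (n - 3)*(n + 3)*(n + 3)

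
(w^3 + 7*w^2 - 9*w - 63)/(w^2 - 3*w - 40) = (-w^3 - 7*w^2 + 9*w + 63)/(-w^2 + 3*w + 40)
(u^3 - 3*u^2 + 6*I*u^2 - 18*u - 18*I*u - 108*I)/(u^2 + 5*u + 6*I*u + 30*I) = (u^2 - 3*u - 18)/(u + 5)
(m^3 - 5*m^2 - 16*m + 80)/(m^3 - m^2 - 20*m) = (m - 4)/m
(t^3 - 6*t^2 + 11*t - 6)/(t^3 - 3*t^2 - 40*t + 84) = (t^2 - 4*t + 3)/(t^2 - t - 42)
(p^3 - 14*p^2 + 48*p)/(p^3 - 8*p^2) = (p - 6)/p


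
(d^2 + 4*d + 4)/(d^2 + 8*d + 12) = (d + 2)/(d + 6)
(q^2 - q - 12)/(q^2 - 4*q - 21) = (q - 4)/(q - 7)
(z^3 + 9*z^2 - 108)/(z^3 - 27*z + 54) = (z + 6)/(z - 3)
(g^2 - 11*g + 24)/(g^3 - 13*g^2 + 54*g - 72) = (g - 8)/(g^2 - 10*g + 24)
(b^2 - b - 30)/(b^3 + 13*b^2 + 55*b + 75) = (b - 6)/(b^2 + 8*b + 15)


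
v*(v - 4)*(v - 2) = v^3 - 6*v^2 + 8*v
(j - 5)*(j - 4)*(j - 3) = j^3 - 12*j^2 + 47*j - 60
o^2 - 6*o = o*(o - 6)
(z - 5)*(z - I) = z^2 - 5*z - I*z + 5*I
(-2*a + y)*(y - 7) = -2*a*y + 14*a + y^2 - 7*y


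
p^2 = p^2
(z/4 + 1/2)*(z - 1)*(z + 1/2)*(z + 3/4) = z^4/4 + 9*z^3/16 - 3*z^2/32 - 17*z/32 - 3/16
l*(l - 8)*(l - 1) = l^3 - 9*l^2 + 8*l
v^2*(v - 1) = v^3 - v^2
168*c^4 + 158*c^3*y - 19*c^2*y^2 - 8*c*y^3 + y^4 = (-7*c + y)*(-6*c + y)*(c + y)*(4*c + y)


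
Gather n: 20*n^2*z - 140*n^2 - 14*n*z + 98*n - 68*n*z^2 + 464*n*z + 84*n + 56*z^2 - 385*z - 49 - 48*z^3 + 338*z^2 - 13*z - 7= n^2*(20*z - 140) + n*(-68*z^2 + 450*z + 182) - 48*z^3 + 394*z^2 - 398*z - 56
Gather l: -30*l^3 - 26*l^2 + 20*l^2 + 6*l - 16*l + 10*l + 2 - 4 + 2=-30*l^3 - 6*l^2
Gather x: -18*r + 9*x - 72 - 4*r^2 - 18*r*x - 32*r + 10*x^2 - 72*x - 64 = -4*r^2 - 50*r + 10*x^2 + x*(-18*r - 63) - 136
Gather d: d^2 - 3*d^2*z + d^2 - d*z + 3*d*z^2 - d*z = d^2*(2 - 3*z) + d*(3*z^2 - 2*z)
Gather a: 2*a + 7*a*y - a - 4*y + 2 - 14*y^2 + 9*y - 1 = a*(7*y + 1) - 14*y^2 + 5*y + 1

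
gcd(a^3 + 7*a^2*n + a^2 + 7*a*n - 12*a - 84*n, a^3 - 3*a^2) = a - 3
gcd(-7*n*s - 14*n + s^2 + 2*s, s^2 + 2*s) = s + 2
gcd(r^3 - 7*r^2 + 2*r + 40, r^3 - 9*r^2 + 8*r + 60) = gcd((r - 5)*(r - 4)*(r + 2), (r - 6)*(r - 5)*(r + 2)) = r^2 - 3*r - 10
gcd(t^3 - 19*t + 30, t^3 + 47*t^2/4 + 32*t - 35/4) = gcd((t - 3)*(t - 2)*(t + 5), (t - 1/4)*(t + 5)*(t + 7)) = t + 5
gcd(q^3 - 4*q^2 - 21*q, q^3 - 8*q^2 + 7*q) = q^2 - 7*q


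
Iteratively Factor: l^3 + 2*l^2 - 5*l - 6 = (l - 2)*(l^2 + 4*l + 3) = (l - 2)*(l + 3)*(l + 1)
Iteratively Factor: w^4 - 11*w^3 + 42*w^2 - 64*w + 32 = (w - 4)*(w^3 - 7*w^2 + 14*w - 8) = (w - 4)*(w - 2)*(w^2 - 5*w + 4) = (w - 4)^2*(w - 2)*(w - 1)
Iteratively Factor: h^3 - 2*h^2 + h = (h - 1)*(h^2 - h) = h*(h - 1)*(h - 1)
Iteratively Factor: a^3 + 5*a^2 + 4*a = (a + 1)*(a^2 + 4*a) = (a + 1)*(a + 4)*(a)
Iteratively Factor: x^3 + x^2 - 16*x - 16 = (x - 4)*(x^2 + 5*x + 4) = (x - 4)*(x + 1)*(x + 4)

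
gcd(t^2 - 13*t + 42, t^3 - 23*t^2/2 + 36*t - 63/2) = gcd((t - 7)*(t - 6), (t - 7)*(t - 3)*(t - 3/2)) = t - 7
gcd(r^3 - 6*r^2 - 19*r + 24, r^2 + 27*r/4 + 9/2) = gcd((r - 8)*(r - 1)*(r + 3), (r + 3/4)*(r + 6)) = 1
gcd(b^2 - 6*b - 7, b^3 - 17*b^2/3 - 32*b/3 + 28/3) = b - 7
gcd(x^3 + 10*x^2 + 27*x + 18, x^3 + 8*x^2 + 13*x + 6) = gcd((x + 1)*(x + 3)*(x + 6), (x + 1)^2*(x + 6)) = x^2 + 7*x + 6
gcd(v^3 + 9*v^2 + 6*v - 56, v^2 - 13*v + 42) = 1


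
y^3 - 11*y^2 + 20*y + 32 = (y - 8)*(y - 4)*(y + 1)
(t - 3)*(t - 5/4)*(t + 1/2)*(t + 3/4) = t^4 - 3*t^3 - 19*t^2/16 + 99*t/32 + 45/32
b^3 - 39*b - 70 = (b - 7)*(b + 2)*(b + 5)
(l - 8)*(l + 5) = l^2 - 3*l - 40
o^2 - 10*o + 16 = (o - 8)*(o - 2)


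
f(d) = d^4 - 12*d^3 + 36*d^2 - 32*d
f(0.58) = -8.68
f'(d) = 4*d^3 - 36*d^2 + 72*d - 32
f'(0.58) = -1.57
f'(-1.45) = -224.28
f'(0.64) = 0.38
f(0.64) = -8.71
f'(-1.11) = -161.75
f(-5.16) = 3481.22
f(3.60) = -40.55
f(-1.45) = 163.09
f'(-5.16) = -1911.59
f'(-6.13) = -2747.51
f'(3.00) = -32.00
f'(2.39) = -10.95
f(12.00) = 4800.00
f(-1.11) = 97.81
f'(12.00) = 2560.00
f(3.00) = -15.00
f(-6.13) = 5725.11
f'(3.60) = -52.74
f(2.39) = -2.04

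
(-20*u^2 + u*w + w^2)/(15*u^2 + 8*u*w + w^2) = (-4*u + w)/(3*u + w)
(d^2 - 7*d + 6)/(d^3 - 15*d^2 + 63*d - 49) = (d - 6)/(d^2 - 14*d + 49)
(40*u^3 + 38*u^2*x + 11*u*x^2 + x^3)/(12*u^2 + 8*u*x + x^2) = (20*u^2 + 9*u*x + x^2)/(6*u + x)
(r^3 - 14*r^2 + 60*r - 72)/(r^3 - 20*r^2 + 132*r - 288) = (r - 2)/(r - 8)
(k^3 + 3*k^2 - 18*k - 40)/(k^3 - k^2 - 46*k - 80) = (k - 4)/(k - 8)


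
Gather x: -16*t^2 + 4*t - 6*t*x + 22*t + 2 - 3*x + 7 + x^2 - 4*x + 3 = -16*t^2 + 26*t + x^2 + x*(-6*t - 7) + 12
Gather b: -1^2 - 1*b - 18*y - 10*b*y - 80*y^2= b*(-10*y - 1) - 80*y^2 - 18*y - 1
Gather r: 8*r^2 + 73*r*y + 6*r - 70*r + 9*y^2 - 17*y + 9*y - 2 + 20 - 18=8*r^2 + r*(73*y - 64) + 9*y^2 - 8*y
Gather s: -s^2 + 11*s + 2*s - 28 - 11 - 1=-s^2 + 13*s - 40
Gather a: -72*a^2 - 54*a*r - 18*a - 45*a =-72*a^2 + a*(-54*r - 63)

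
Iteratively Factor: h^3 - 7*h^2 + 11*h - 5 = (h - 1)*(h^2 - 6*h + 5) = (h - 5)*(h - 1)*(h - 1)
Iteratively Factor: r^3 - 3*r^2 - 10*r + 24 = (r - 4)*(r^2 + r - 6) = (r - 4)*(r - 2)*(r + 3)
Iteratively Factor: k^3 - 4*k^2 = (k)*(k^2 - 4*k) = k*(k - 4)*(k)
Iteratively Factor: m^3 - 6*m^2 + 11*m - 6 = (m - 1)*(m^2 - 5*m + 6) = (m - 2)*(m - 1)*(m - 3)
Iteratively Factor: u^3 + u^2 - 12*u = (u)*(u^2 + u - 12) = u*(u - 3)*(u + 4)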